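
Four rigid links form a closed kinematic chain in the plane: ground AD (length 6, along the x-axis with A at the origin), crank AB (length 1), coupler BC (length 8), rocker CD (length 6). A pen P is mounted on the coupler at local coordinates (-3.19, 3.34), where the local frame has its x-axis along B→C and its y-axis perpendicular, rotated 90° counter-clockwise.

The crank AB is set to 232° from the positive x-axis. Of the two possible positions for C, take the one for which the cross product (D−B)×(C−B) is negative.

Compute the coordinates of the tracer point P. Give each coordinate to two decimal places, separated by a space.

A=(0,0), D=(6.00,0)
B = A + 1.00·(cos232°, sin232°) = (-0.6157, -0.7880)
|BD| = 6.6624
circle(B,8.00) ∩ circle(D,6.00): a=5.4325, h=5.8726
  candidates: C₊=(4.0842,5.6859) cross=39.126; C₋=(5.4733,-5.9768) cross=-39.126
  mode - wants cross < 0 → take C=(5.4733,-5.9768) (cross=-39.126)
ex = (C−B)/|BC| = (0.7611,-0.6486); ey = (0.6486,0.7611)
P = B + -3.19·ex + 3.34·ey = (-0.8773,3.8232)

-0.88 3.82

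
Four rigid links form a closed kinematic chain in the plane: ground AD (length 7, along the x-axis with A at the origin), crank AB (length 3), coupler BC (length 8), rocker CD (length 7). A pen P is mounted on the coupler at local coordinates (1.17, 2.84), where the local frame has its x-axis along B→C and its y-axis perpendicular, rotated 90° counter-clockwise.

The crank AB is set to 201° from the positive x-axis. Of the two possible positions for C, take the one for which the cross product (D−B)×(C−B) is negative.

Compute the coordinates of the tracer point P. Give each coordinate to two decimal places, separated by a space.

-0.12 0.42

A=(0,0), D=(7.00,0)
B = A + 3.00·(cos201°, sin201°) = (-2.8007, -1.0751)
|BD| = 9.8595
circle(B,8.00) ∩ circle(D,7.00): a=5.6905, h=5.6231
  candidates: C₊=(2.2426,5.1349) cross=55.441; C₋=(3.4689,-6.0441) cross=-55.441
  mode - wants cross < 0 → take C=(3.4689,-6.0441) (cross=-55.441)
ex = (C−B)/|BC| = (0.7837,-0.6211); ey = (0.6211,0.7837)
P = B + 1.17·ex + 2.84·ey = (-0.1198,0.4239)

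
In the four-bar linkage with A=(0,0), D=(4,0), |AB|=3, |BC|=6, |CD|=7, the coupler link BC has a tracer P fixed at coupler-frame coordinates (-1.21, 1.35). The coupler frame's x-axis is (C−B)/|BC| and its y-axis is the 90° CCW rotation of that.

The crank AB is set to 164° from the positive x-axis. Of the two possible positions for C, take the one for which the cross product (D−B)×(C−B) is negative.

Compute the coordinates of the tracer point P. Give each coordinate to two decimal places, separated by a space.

-1.98 2.40

A=(0,0), D=(4.00,0)
B = A + 3.00·(cos164°, sin164°) = (-2.8838, 0.8269)
|BD| = 6.9333
circle(B,6.00) ∩ circle(D,7.00): a=2.5291, h=5.4409
  candidates: C₊=(0.2762,5.9273) cross=37.723; C₋=(-1.0216,-4.8768) cross=-37.723
  mode - wants cross < 0 → take C=(-1.0216,-4.8768) (cross=-37.723)
ex = (C−B)/|BC| = (0.3104,-0.9506); ey = (0.9506,0.3104)
P = B + -1.21·ex + 1.35·ey = (-1.9760,2.3961)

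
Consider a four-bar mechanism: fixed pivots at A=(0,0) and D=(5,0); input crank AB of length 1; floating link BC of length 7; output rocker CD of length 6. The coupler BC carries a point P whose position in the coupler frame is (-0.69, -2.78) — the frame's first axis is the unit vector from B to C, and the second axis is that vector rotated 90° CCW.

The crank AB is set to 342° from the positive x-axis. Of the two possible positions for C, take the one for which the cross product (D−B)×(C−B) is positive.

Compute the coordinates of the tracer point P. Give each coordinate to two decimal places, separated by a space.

A=(0,0), D=(5.00,0)
B = A + 1.00·(cos342°, sin342°) = (0.9511, -0.3090)
|BD| = 4.0607
circle(B,7.00) ∩ circle(D,6.00): a=3.6311, h=5.9846
  candidates: C₊=(4.1162,5.9345) cross=24.302; C₋=(5.0270,-5.9999) cross=-24.302
  mode + wants cross > 0 → take C=(4.1162,5.9345) (cross=24.302)
ex = (C−B)/|BC| = (0.4522,0.8919); ey = (-0.8919,0.4522)
P = B + -0.69·ex + -2.78·ey = (3.1187,-2.1815)

3.12 -2.18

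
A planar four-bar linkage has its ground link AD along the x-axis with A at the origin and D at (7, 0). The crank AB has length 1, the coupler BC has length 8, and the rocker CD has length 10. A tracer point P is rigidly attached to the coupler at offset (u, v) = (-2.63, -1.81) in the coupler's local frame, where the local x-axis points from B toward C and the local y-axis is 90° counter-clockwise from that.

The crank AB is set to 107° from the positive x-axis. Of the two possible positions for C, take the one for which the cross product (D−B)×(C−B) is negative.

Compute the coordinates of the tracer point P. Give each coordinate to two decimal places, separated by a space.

-2.16 3.54

A=(0,0), D=(7.00,0)
B = A + 1.00·(cos107°, sin107°) = (-0.2924, 0.9563)
|BD| = 7.3548
circle(B,8.00) ∩ circle(D,10.00): a=1.2300, h=7.9049
  candidates: C₊=(1.9550,8.6341) cross=58.139; C₋=(-0.1006,-7.0414) cross=-58.139
  mode - wants cross < 0 → take C=(-0.1006,-7.0414) (cross=-58.139)
ex = (C−B)/|BC| = (0.0240,-0.9997); ey = (0.9997,0.0240)
P = B + -2.63·ex + -1.81·ey = (-2.1649,3.5422)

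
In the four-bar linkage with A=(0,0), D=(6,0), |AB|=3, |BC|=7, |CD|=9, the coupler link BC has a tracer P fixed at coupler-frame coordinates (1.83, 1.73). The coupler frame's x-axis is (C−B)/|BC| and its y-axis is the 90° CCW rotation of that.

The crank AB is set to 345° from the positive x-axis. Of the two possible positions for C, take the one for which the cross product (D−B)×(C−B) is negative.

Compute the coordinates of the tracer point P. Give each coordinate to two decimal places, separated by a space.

A=(0,0), D=(6.00,0)
B = A + 3.00·(cos345°, sin345°) = (2.8978, -0.7765)
|BD| = 3.1979
circle(B,7.00) ∩ circle(D,9.00): a=-3.4043, h=6.1164
  candidates: C₊=(-1.8897,4.3304) cross=19.560; C₋=(1.0804,-7.5364) cross=-19.560
  mode - wants cross < 0 → take C=(1.0804,-7.5364) (cross=-19.560)
ex = (C−B)/|BC| = (-0.2596,-0.9657); ey = (0.9657,-0.2596)
P = B + 1.83·ex + 1.73·ey = (4.0933,-2.9929)

4.09 -2.99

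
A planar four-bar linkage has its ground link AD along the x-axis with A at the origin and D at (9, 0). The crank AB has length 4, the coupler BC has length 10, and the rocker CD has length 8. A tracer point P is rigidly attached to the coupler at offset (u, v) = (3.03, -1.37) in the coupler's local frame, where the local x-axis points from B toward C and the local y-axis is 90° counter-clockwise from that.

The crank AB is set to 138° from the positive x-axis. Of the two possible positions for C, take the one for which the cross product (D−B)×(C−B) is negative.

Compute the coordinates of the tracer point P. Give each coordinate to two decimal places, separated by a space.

-2.25 -0.57

A=(0,0), D=(9.00,0)
B = A + 4.00·(cos138°, sin138°) = (-2.9726, 2.6765)
|BD| = 12.2681
circle(B,10.00) ∩ circle(D,8.00): a=7.6013, h=6.4977
  candidates: C₊=(5.8632,7.3594) cross=79.715; C₋=(3.0280,-5.3231) cross=-79.715
  mode - wants cross < 0 → take C=(3.0280,-5.3231) (cross=-79.715)
ex = (C−B)/|BC| = (0.6001,-0.8000); ey = (0.8000,0.6001)
P = B + 3.03·ex + -1.37·ey = (-2.2504,-0.5694)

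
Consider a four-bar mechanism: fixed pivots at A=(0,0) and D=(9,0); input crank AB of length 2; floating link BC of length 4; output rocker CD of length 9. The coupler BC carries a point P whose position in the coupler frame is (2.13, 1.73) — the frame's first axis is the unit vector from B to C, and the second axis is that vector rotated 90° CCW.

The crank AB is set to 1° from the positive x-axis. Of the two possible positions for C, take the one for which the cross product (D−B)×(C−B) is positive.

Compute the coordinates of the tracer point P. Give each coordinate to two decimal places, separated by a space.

-0.26 1.59

A=(0,0), D=(9.00,0)
B = A + 2.00·(cos1°, sin1°) = (1.9997, 0.0349)
|BD| = 7.0004
circle(B,4.00) ∩ circle(D,9.00): a=-1.1424, h=3.8334
  candidates: C₊=(0.8764,3.8739) cross=26.835; C₋=(0.8382,-3.7927) cross=-26.835
  mode + wants cross > 0 → take C=(0.8764,3.8739) (cross=26.835)
ex = (C−B)/|BC| = (-0.2808,0.9598); ey = (-0.9598,-0.2808)
P = B + 2.13·ex + 1.73·ey = (-0.2588,1.5934)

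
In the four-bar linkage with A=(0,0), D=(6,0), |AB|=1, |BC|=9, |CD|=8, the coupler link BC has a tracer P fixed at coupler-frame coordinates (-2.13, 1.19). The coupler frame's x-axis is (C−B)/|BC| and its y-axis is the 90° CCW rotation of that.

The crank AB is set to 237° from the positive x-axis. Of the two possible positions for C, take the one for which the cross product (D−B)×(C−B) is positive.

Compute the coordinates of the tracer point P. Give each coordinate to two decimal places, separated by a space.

A=(0,0), D=(6.00,0)
B = A + 1.00·(cos237°, sin237°) = (-0.5446, -0.8387)
|BD| = 6.5982
circle(B,9.00) ∩ circle(D,8.00): a=4.5873, h=7.7432
  candidates: C₊=(3.0213,7.4248) cross=51.091; C₋=(4.9897,-7.9359) cross=-51.091
  mode + wants cross > 0 → take C=(3.0213,7.4248) (cross=51.091)
ex = (C−B)/|BC| = (0.3962,0.9182); ey = (-0.9182,0.3962)
P = B + -2.13·ex + 1.19·ey = (-2.4812,-2.3229)

-2.48 -2.32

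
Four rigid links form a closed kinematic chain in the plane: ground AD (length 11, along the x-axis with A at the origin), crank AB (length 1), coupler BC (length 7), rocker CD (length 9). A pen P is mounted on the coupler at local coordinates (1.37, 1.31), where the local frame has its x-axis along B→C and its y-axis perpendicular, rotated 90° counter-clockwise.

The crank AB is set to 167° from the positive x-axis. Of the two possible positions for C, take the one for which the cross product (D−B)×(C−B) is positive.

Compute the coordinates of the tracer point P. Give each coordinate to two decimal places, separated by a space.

-1.01 2.12

A=(0,0), D=(11.00,0)
B = A + 1.00·(cos167°, sin167°) = (-0.9744, 0.2250)
|BD| = 11.9765
circle(B,7.00) ∩ circle(D,9.00): a=4.6523, h=5.2303
  candidates: C₊=(3.7753,5.3670) cross=62.641; C₋=(3.5789,-5.0918) cross=-62.641
  mode + wants cross > 0 → take C=(3.7753,5.3670) (cross=62.641)
ex = (C−B)/|BC| = (0.6785,0.7346); ey = (-0.7346,0.6785)
P = B + 1.37·ex + 1.31·ey = (-1.0071,2.1202)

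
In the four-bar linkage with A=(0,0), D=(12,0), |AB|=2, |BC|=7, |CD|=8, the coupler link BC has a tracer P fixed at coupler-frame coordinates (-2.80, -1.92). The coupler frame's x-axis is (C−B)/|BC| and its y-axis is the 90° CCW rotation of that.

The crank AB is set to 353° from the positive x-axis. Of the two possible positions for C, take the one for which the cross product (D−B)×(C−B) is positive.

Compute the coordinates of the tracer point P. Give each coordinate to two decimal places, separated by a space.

1.89 -3.64

A=(0,0), D=(12.00,0)
B = A + 2.00·(cos353°, sin353°) = (1.9851, -0.2437)
|BD| = 10.0179
circle(B,7.00) ∩ circle(D,8.00): a=4.2603, h=5.5543
  candidates: C₊=(6.1090,5.4126) cross=55.642; C₋=(6.3792,-5.6927) cross=-55.642
  mode + wants cross > 0 → take C=(6.1090,5.4126) (cross=55.642)
ex = (C−B)/|BC| = (0.5891,0.8080); ey = (-0.8080,0.5891)
P = B + -2.80·ex + -1.92·ey = (1.8870,-3.6374)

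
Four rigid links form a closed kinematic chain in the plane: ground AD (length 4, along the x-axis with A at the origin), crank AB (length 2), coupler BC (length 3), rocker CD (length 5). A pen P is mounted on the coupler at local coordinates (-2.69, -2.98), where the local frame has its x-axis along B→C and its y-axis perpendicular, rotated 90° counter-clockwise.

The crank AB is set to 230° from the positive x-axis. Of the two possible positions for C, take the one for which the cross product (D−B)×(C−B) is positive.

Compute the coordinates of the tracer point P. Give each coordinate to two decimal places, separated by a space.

1.21 -4.68

A=(0,0), D=(4.00,0)
B = A + 2.00·(cos230°, sin230°) = (-1.2856, -1.5321)
|BD| = 5.5031
circle(B,3.00) ∩ circle(D,5.00): a=1.2979, h=2.7047
  candidates: C₊=(-0.7920,1.4270) cross=14.885; C₋=(0.7140,-3.7686) cross=-14.885
  mode + wants cross > 0 → take C=(-0.7920,1.4270) (cross=14.885)
ex = (C−B)/|BC| = (0.1645,0.9864); ey = (-0.9864,0.1645)
P = B + -2.69·ex + -2.98·ey = (1.2113,-4.6757)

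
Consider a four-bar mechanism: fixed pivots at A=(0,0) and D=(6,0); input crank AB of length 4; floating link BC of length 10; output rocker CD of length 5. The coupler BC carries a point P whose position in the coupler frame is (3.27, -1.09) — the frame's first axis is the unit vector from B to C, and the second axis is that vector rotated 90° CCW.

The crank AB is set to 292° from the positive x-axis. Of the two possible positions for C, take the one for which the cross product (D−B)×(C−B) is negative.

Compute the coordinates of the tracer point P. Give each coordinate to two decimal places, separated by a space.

4.95 -3.70

A=(0,0), D=(6.00,0)
B = A + 4.00·(cos292°, sin292°) = (1.4984, -3.7087)
|BD| = 5.8326
circle(B,10.00) ∩ circle(D,5.00): a=9.3457, h=3.5578
  candidates: C₊=(6.4491,4.9798) cross=20.751; C₋=(10.9737,-0.5120) cross=-20.751
  mode - wants cross < 0 → take C=(10.9737,-0.5120) (cross=-20.751)
ex = (C−B)/|BC| = (0.9475,0.3197); ey = (-0.3197,0.9475)
P = B + 3.27·ex + -1.09·ey = (4.9453,-3.6962)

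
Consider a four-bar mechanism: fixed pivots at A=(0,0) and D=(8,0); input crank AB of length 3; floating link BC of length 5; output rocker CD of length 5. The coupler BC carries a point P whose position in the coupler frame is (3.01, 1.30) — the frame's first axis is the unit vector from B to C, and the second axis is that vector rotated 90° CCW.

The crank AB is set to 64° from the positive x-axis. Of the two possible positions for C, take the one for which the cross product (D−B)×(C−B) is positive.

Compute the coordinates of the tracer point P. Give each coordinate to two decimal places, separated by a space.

3.62 5.03

A=(0,0), D=(8.00,0)
B = A + 3.00·(cos64°, sin64°) = (1.3151, 2.6964)
|BD| = 7.2082
circle(B,5.00) ∩ circle(D,5.00): a=3.6041, h=3.4656
  candidates: C₊=(5.9539,4.5622) cross=24.981; C₋=(3.3612,-1.8658) cross=-24.981
  mode + wants cross > 0 → take C=(5.9539,4.5622) (cross=24.981)
ex = (C−B)/|BC| = (0.9278,0.3732); ey = (-0.3732,0.9278)
P = B + 3.01·ex + 1.30·ey = (3.6226,5.0257)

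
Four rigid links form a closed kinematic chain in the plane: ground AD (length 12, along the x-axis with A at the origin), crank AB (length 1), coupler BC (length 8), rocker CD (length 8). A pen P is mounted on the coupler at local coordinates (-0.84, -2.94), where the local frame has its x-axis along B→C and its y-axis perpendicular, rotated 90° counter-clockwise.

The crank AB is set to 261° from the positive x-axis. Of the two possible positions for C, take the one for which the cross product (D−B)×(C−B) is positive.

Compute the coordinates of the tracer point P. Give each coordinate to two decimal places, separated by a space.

A=(0,0), D=(12.00,0)
B = A + 1.00·(cos261°, sin261°) = (-0.1564, -0.9877)
|BD| = 12.1965
circle(B,8.00) ∩ circle(D,8.00): a=6.0982, h=5.1780
  candidates: C₊=(5.5025,4.6671) cross=63.153; C₋=(6.3411,-5.6548) cross=-63.153
  mode + wants cross > 0 → take C=(5.5025,4.6671) (cross=63.153)
ex = (C−B)/|BC| = (0.7074,0.7069); ey = (-0.7069,0.7074)
P = B + -0.84·ex + -2.94·ey = (1.3275,-3.6611)

1.33 -3.66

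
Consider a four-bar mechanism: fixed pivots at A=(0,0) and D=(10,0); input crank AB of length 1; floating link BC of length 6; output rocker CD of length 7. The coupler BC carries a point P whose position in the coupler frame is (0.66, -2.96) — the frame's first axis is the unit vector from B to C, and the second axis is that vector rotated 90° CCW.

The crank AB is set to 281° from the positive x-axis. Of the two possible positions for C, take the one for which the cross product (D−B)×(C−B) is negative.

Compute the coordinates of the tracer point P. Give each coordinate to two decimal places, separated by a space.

-1.16 -3.70

A=(0,0), D=(10.00,0)
B = A + 1.00·(cos281°, sin281°) = (0.1908, -0.9816)
|BD| = 9.8582
circle(B,6.00) ∩ circle(D,7.00): a=4.2697, h=4.2154
  candidates: C₊=(4.0196,3.6379) cross=41.556; C₋=(4.8591,-4.7509) cross=-41.556
  mode - wants cross < 0 → take C=(4.8591,-4.7509) (cross=-41.556)
ex = (C−B)/|BC| = (0.7780,-0.6282); ey = (0.6282,0.7780)
P = B + 0.66·ex + -2.96·ey = (-1.1552,-3.6993)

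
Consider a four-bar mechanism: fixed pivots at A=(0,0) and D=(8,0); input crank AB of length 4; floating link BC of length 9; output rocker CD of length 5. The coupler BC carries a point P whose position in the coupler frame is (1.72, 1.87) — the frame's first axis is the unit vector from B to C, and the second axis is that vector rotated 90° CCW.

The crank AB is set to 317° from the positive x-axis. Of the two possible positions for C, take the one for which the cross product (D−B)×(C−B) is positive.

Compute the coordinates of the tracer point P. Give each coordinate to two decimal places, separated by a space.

2.21 -0.29

A=(0,0), D=(8.00,0)
B = A + 4.00·(cos317°, sin317°) = (2.9254, -2.7280)
|BD| = 5.7614
circle(B,9.00) ∩ circle(D,5.00): a=7.7406, h=4.5916
  candidates: C₊=(7.5692,4.9814) cross=26.454; C₋=(11.9174,-3.1070) cross=-26.454
  mode + wants cross > 0 → take C=(7.5692,4.9814) (cross=26.454)
ex = (C−B)/|BC| = (0.5160,0.8566); ey = (-0.8566,0.5160)
P = B + 1.72·ex + 1.87·ey = (2.2111,-0.2898)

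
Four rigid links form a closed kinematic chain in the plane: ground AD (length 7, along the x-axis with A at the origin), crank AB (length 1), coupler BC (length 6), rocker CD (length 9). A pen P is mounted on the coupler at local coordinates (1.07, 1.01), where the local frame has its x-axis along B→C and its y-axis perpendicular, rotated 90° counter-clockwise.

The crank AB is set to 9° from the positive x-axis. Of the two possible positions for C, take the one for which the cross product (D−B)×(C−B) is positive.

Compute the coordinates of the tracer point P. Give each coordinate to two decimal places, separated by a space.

-0.12 1.12

A=(0,0), D=(7.00,0)
B = A + 1.00·(cos9°, sin9°) = (0.9877, 0.1564)
|BD| = 6.0143
circle(B,6.00) ∩ circle(D,9.00): a=-0.7339, h=5.9549
  candidates: C₊=(0.4089,6.1285) cross=35.815; C₋=(0.0992,-5.7774) cross=-35.815
  mode + wants cross > 0 → take C=(0.4089,6.1285) (cross=35.815)
ex = (C−B)/|BC| = (-0.0965,0.9953); ey = (-0.9953,-0.0965)
P = B + 1.07·ex + 1.01·ey = (-0.1208,1.1240)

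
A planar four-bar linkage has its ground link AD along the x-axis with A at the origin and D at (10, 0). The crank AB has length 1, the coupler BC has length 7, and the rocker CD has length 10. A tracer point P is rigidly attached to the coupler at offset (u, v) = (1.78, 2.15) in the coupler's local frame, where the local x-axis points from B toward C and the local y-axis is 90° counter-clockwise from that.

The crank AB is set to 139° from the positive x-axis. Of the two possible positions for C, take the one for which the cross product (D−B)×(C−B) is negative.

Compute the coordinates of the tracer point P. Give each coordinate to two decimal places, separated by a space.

1.91 -0.19

A=(0,0), D=(10.00,0)
B = A + 1.00·(cos139°, sin139°) = (-0.7547, 0.6561)
|BD| = 10.7747
circle(B,7.00) ∩ circle(D,10.00): a=3.0207, h=6.3147
  candidates: C₊=(2.6449,6.7751) cross=68.039; C₋=(1.8759,-5.8308) cross=-68.039
  mode - wants cross < 0 → take C=(1.8759,-5.8308) (cross=-68.039)
ex = (C−B)/|BC| = (0.3758,-0.9267); ey = (0.9267,0.3758)
P = B + 1.78·ex + 2.15·ey = (1.9066,-0.1855)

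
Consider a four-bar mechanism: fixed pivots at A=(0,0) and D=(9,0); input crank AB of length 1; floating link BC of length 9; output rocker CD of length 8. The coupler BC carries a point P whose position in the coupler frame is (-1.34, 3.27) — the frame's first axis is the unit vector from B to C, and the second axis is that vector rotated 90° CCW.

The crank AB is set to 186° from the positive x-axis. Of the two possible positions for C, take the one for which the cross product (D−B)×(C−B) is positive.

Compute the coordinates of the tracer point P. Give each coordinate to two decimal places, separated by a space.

A=(0,0), D=(9.00,0)
B = A + 1.00·(cos186°, sin186°) = (-0.9945, -0.1045)
|BD| = 9.9951
circle(B,9.00) ∩ circle(D,8.00): a=5.8480, h=6.8412
  candidates: C₊=(4.7816,6.7974) cross=68.378; C₋=(4.9247,-6.8842) cross=-68.378
  mode + wants cross > 0 → take C=(4.7816,6.7974) (cross=68.378)
ex = (C−B)/|BC| = (0.6418,0.7669); ey = (-0.7669,0.6418)
P = B + -1.34·ex + 3.27·ey = (-4.3622,0.9665)

-4.36 0.97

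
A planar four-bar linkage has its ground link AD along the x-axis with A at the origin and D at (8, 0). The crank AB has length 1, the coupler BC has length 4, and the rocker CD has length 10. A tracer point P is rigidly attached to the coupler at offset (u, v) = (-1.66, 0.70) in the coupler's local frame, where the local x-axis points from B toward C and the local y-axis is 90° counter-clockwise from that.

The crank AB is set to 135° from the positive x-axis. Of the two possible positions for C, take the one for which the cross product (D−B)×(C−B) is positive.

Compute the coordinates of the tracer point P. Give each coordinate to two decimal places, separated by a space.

A=(0,0), D=(8.00,0)
B = A + 1.00·(cos135°, sin135°) = (-0.7071, 0.7071)
|BD| = 8.7358
circle(B,4.00) ∩ circle(D,10.00): a=-0.4399, h=3.9757
  candidates: C₊=(-0.8238,4.7054) cross=34.731; C₋=(-1.4674,-3.2200) cross=-34.731
  mode + wants cross > 0 → take C=(-0.8238,4.7054) (cross=34.731)
ex = (C−B)/|BC| = (-0.0292,0.9996); ey = (-0.9996,-0.0292)
P = B + -1.66·ex + 0.70·ey = (-1.3584,-0.9726)

-1.36 -0.97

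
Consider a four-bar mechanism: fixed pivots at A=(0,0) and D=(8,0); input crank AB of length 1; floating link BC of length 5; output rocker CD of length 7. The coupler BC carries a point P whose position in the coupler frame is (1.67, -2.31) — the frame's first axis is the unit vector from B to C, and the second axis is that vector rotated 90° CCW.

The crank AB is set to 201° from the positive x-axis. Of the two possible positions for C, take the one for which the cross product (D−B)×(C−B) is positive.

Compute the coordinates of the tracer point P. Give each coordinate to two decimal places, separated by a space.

A=(0,0), D=(8.00,0)
B = A + 1.00·(cos201°, sin201°) = (-0.9336, -0.3584)
|BD| = 8.9408
circle(B,5.00) ∩ circle(D,7.00): a=3.1282, h=3.9005
  candidates: C₊=(2.0358,3.6644) cross=34.874; C₋=(2.3485,-4.1304) cross=-34.874
  mode + wants cross > 0 → take C=(2.0358,3.6644) (cross=34.874)
ex = (C−B)/|BC| = (0.5939,0.8046); ey = (-0.8046,0.5939)
P = B + 1.67·ex + -2.31·ey = (1.9167,-0.3866)

1.92 -0.39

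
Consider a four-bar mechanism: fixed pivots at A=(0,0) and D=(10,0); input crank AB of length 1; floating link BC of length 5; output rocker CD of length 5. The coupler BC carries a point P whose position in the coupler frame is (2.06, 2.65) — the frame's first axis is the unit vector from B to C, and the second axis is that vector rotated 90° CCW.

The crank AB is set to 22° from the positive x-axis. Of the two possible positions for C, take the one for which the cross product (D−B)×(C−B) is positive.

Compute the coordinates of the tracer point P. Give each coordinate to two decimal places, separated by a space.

1.82 3.61

A=(0,0), D=(10.00,0)
B = A + 1.00·(cos22°, sin22°) = (0.9272, 0.3746)
|BD| = 9.0805
circle(B,5.00) ∩ circle(D,5.00): a=4.5403, h=2.0943
  candidates: C₊=(5.5500,2.2798) cross=19.017; C₋=(5.3772,-1.9052) cross=-19.017
  mode + wants cross > 0 → take C=(5.5500,2.2798) (cross=19.017)
ex = (C−B)/|BC| = (0.9246,0.3810); ey = (-0.3810,0.9246)
P = B + 2.06·ex + 2.65·ey = (1.8220,3.6096)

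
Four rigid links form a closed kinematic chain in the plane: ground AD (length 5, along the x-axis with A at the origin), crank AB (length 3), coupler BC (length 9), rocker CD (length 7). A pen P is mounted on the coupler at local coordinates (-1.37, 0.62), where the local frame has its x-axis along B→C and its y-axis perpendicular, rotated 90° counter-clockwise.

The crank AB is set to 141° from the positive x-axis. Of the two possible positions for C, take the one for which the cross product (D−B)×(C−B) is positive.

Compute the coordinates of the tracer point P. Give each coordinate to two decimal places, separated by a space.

A=(0,0), D=(5.00,0)
B = A + 3.00·(cos141°, sin141°) = (-2.3314, 1.8880)
|BD| = 7.5706
circle(B,9.00) ∩ circle(D,7.00): a=5.8987, h=6.7974
  candidates: C₊=(5.0761,6.9996) cross=51.461; C₋=(1.6858,-6.1657) cross=-51.461
  mode + wants cross > 0 → take C=(5.0761,6.9996) (cross=51.461)
ex = (C−B)/|BC| = (0.8231,0.5680); ey = (-0.5680,0.8231)
P = B + -1.37·ex + 0.62·ey = (-3.8112,1.6202)

-3.81 1.62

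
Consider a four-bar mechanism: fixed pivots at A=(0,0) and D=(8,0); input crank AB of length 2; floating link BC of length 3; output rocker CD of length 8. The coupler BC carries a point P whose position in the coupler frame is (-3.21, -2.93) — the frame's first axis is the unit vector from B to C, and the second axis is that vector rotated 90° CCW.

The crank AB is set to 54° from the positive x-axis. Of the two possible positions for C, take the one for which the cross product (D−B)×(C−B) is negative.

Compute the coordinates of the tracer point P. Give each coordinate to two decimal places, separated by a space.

A=(0,0), D=(8.00,0)
B = A + 2.00·(cos54°, sin54°) = (1.1756, 1.6180)
|BD| = 7.0136
circle(B,3.00) ∩ circle(D,8.00): a=-0.4141, h=2.9713
  candidates: C₊=(1.4581,4.6047) cross=20.839; C₋=(0.0871,-1.1776) cross=-20.839
  mode - wants cross < 0 → take C=(0.0871,-1.1776) (cross=-20.839)
ex = (C−B)/|BC| = (-0.3628,-0.9319); ey = (0.9319,-0.3628)
P = B + -3.21·ex + -2.93·ey = (-0.3902,5.6723)

-0.39 5.67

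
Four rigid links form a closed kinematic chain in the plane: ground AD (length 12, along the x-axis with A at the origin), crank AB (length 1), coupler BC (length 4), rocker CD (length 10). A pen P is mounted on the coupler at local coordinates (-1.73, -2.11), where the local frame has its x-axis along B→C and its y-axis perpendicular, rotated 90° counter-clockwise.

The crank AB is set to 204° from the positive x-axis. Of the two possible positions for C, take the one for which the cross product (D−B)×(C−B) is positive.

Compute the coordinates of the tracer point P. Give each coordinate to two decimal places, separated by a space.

-0.96 -3.13

A=(0,0), D=(12.00,0)
B = A + 1.00·(cos204°, sin204°) = (-0.9135, -0.4067)
|BD| = 12.9199
circle(B,4.00) ∩ circle(D,10.00): a=3.2092, h=2.3877
  candidates: C₊=(2.2189,2.0808) cross=30.849; C₋=(2.3692,-2.6922) cross=-30.849
  mode + wants cross > 0 → take C=(2.2189,2.0808) (cross=30.849)
ex = (C−B)/|BC| = (0.7831,0.6219); ey = (-0.6219,0.7831)
P = B + -1.73·ex + -2.11·ey = (-0.9561,-3.1350)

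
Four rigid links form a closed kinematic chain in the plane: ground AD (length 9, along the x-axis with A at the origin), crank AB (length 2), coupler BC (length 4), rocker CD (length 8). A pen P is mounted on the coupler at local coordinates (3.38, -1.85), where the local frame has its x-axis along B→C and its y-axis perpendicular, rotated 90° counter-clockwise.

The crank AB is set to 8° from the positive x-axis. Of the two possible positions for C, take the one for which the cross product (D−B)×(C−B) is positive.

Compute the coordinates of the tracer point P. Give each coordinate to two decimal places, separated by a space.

4.04 3.53

A=(0,0), D=(9.00,0)
B = A + 2.00·(cos8°, sin8°) = (1.9805, 0.2783)
|BD| = 7.0250
circle(B,4.00) ∩ circle(D,8.00): a=0.0961, h=3.9988
  candidates: C₊=(2.2350,4.2702) cross=28.092; C₋=(1.9181,-3.7212) cross=-28.092
  mode + wants cross > 0 → take C=(2.2350,4.2702) (cross=28.092)
ex = (C−B)/|BC| = (0.0636,0.9980); ey = (-0.9980,0.0636)
P = B + 3.38·ex + -1.85·ey = (4.0418,3.5338)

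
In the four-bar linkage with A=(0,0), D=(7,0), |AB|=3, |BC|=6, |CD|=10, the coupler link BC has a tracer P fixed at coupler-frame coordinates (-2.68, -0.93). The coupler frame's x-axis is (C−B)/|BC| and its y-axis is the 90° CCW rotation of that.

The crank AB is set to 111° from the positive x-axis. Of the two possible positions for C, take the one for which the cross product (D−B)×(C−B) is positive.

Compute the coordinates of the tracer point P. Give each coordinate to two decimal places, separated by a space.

-1.33 -0.03

A=(0,0), D=(7.00,0)
B = A + 3.00·(cos111°, sin111°) = (-1.0751, 2.8007)
|BD| = 8.5470
circle(B,6.00) ∩ circle(D,10.00): a=0.5295, h=5.9766
  candidates: C₊=(1.3836,8.2738) cross=51.082; C₋=(-2.5333,-3.0194) cross=-51.082
  mode + wants cross > 0 → take C=(1.3836,8.2738) (cross=51.082)
ex = (C−B)/|BC| = (0.4098,0.9122); ey = (-0.9122,0.4098)
P = B + -2.68·ex + -0.93·ey = (-1.3250,-0.0250)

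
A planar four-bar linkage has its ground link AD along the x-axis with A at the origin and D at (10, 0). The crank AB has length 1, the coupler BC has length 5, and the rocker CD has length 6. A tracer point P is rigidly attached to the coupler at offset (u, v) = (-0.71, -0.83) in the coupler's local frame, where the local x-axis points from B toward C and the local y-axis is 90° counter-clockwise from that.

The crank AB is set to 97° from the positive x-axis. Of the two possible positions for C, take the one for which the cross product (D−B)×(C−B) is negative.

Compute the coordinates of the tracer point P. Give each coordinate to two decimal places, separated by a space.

-1.15 0.63

A=(0,0), D=(10.00,0)
B = A + 1.00·(cos97°, sin97°) = (-0.1219, 0.9925)
|BD| = 10.1704
circle(B,5.00) ∩ circle(D,6.00): a=4.5444, h=2.0852
  candidates: C₊=(4.6044,2.6243) cross=21.208; C₋=(4.1974,-1.5262) cross=-21.208
  mode - wants cross < 0 → take C=(4.1974,-1.5262) (cross=-21.208)
ex = (C−B)/|BC| = (0.8638,-0.5038); ey = (0.5038,0.8638)
P = B + -0.71·ex + -0.83·ey = (-1.1533,0.6332)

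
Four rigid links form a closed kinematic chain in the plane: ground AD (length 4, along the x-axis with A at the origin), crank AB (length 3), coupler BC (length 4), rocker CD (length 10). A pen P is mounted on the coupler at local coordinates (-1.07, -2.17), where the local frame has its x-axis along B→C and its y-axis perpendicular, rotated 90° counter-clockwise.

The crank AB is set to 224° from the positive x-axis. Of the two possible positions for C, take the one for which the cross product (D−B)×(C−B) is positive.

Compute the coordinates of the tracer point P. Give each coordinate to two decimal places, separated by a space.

-0.47 -0.35

A=(0,0), D=(4.00,0)
B = A + 3.00·(cos224°, sin224°) = (-2.1580, -2.0840)
|BD| = 6.5011
circle(B,4.00) ∩ circle(D,10.00): a=-3.2099, h=2.3867
  candidates: C₊=(-5.9636,-0.8522) cross=15.516; C₋=(-4.4335,-5.3737) cross=-15.516
  mode + wants cross > 0 → take C=(-5.9636,-0.8522) (cross=15.516)
ex = (C−B)/|BC| = (-0.9514,0.3080); ey = (-0.3080,-0.9514)
P = B + -1.07·ex + -2.17·ey = (-0.4718,-0.3489)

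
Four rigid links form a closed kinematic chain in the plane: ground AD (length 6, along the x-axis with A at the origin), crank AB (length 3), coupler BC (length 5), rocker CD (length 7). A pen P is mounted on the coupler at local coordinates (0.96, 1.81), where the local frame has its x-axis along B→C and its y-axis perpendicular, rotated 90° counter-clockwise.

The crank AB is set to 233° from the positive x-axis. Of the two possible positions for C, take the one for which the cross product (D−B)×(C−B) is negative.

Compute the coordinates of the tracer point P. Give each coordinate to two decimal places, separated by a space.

A=(0,0), D=(6.00,0)
B = A + 3.00·(cos233°, sin233°) = (-1.8054, -2.3959)
|BD| = 8.1649
circle(B,5.00) ∩ circle(D,7.00): a=2.6127, h=4.2631
  candidates: C₊=(-0.5587,2.4462) cross=34.807; C₋=(1.9432,-5.7046) cross=-34.807
  mode - wants cross < 0 → take C=(1.9432,-5.7046) (cross=-34.807)
ex = (C−B)/|BC| = (0.7497,-0.6617); ey = (0.6617,0.7497)
P = B + 0.96·ex + 1.81·ey = (0.1120,-1.6742)

0.11 -1.67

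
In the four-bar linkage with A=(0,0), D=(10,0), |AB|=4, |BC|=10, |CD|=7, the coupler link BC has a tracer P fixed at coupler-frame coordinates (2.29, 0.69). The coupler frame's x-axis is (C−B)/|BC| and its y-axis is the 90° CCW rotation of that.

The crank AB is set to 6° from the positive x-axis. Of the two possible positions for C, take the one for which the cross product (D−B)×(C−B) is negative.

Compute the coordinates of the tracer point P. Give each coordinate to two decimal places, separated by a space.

6.03 -0.81

A=(0,0), D=(10.00,0)
B = A + 4.00·(cos6°, sin6°) = (3.9781, 0.4181)
|BD| = 6.0364
circle(B,10.00) ∩ circle(D,7.00): a=7.2426, h=6.8953
  candidates: C₊=(11.6809,6.7952) cross=41.623; C₋=(10.7257,-6.9623) cross=-41.623
  mode - wants cross < 0 → take C=(10.7257,-6.9623) (cross=-41.623)
ex = (C−B)/|BC| = (0.6748,-0.7380); ey = (0.7380,0.6748)
P = B + 2.29·ex + 0.69·ey = (6.0325,-0.8064)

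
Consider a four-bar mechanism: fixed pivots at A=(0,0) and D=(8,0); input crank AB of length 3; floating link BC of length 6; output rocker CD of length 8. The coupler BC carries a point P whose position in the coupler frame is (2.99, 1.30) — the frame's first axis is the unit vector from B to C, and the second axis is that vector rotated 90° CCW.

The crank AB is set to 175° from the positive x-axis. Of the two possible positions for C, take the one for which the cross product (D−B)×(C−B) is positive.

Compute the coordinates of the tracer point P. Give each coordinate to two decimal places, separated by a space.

-1.74 3.27

A=(0,0), D=(8.00,0)
B = A + 3.00·(cos175°, sin175°) = (-2.9886, 0.2615)
|BD| = 10.9917
circle(B,6.00) ∩ circle(D,8.00): a=4.2222, h=4.2630
  candidates: C₊=(1.3338,4.4229) cross=46.858; C₋=(1.1310,-4.1008) cross=-46.858
  mode + wants cross > 0 → take C=(1.3338,4.4229) (cross=46.858)
ex = (C−B)/|BC| = (0.7204,0.6936); ey = (-0.6936,0.7204)
P = B + 2.99·ex + 1.30·ey = (-1.7362,3.2717)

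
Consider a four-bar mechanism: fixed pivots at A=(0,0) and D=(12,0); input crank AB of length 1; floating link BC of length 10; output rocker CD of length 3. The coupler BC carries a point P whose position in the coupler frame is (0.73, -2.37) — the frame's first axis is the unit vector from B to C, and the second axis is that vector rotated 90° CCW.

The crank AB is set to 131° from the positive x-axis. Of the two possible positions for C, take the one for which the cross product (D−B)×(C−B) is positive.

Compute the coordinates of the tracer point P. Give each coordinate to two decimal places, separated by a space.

0.22 -1.57

A=(0,0), D=(12.00,0)
B = A + 1.00·(cos131°, sin131°) = (-0.6561, 0.7547)
|BD| = 12.6785
circle(B,10.00) ∩ circle(D,3.00): a=9.9280, h=1.1977
  candidates: C₊=(9.3256,1.3593) cross=15.186; C₋=(9.1831,-1.0319) cross=-15.186
  mode + wants cross > 0 → take C=(9.3256,1.3593) (cross=15.186)
ex = (C−B)/|BC| = (0.9982,0.0605); ey = (-0.0605,0.9982)
P = B + 0.73·ex + -2.37·ey = (0.2159,-1.5668)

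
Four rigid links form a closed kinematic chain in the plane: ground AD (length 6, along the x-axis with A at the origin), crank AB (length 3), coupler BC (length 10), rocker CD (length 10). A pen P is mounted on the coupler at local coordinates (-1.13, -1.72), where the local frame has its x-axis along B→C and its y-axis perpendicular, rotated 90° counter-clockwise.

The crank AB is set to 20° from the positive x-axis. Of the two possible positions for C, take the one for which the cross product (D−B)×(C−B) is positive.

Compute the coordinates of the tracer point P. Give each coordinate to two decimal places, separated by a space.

3.82 -0.77

A=(0,0), D=(6.00,0)
B = A + 3.00·(cos20°, sin20°) = (2.8191, 1.0261)
|BD| = 3.3423
circle(B,10.00) ∩ circle(D,10.00): a=1.6712, h=9.8594
  candidates: C₊=(7.4363,9.8963) cross=32.953; C₋=(1.3828,-8.8703) cross=-32.953
  mode + wants cross > 0 → take C=(7.4363,9.8963) (cross=32.953)
ex = (C−B)/|BC| = (0.4617,0.8870); ey = (-0.8870,0.4617)
P = B + -1.13·ex + -1.72·ey = (3.8230,-0.7704)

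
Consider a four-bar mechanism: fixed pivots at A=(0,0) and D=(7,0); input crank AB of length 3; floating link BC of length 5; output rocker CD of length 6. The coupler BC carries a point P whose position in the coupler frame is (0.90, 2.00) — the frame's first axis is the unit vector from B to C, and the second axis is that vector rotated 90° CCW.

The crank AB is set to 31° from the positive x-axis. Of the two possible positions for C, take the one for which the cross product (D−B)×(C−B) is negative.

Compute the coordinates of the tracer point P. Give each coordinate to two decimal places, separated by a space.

A=(0,0), D=(7.00,0)
B = A + 3.00·(cos31°, sin31°) = (2.5715, 1.5451)
|BD| = 4.6903
circle(B,5.00) ∩ circle(D,6.00): a=1.1725, h=4.8606
  candidates: C₊=(5.2798,5.7481) cross=22.798; C₋=(2.0774,-3.4304) cross=-22.798
  mode - wants cross < 0 → take C=(2.0774,-3.4304) (cross=-22.798)
ex = (C−B)/|BC| = (-0.0988,-0.9951); ey = (0.9951,-0.0988)
P = B + 0.90·ex + 2.00·ey = (4.4728,0.4519)

4.47 0.45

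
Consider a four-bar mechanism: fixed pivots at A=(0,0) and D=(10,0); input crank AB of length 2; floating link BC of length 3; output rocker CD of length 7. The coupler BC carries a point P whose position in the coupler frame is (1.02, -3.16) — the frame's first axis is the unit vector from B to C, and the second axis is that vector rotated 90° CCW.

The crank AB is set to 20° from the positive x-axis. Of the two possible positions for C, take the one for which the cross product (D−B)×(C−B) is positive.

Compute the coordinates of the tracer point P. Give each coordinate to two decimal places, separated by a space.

A=(0,0), D=(10.00,0)
B = A + 2.00·(cos20°, sin20°) = (1.8794, 0.6840)
|BD| = 8.1494
circle(B,3.00) ∩ circle(D,7.00): a=1.6205, h=2.5247
  candidates: C₊=(3.7061,3.0638) cross=20.574; C₋=(3.2823,-1.9677) cross=-20.574
  mode + wants cross > 0 → take C=(3.7061,3.0638) (cross=20.574)
ex = (C−B)/|BC| = (0.6089,0.7932); ey = (-0.7932,0.6089)
P = B + 1.02·ex + -3.16·ey = (5.0071,-0.4310)

5.01 -0.43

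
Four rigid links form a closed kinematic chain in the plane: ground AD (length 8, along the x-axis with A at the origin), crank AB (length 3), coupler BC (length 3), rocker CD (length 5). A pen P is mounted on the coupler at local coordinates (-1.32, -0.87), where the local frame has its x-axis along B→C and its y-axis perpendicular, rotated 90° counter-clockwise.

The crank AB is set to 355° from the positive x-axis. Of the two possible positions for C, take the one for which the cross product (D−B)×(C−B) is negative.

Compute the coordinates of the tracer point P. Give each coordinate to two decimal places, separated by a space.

1.71 0.66

A=(0,0), D=(8.00,0)
B = A + 3.00·(cos355°, sin355°) = (2.9886, -0.2615)
|BD| = 5.0182
circle(B,3.00) ∩ circle(D,5.00): a=0.9149, h=2.8571
  candidates: C₊=(3.7534,2.6394) cross=14.337; C₋=(4.0511,-3.0670) cross=-14.337
  mode - wants cross < 0 → take C=(4.0511,-3.0670) (cross=-14.337)
ex = (C−B)/|BC| = (0.3542,-0.9352); ey = (0.9352,0.3542)
P = B + -1.32·ex + -0.87·ey = (1.7075,0.6648)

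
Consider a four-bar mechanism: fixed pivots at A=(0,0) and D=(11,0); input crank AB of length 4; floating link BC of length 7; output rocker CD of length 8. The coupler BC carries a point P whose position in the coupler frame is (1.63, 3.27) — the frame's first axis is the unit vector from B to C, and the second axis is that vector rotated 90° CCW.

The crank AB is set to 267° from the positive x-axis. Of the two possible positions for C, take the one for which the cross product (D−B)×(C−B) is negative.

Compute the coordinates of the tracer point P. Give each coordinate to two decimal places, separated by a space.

2.48 -1.52

A=(0,0), D=(11.00,0)
B = A + 4.00·(cos267°, sin267°) = (-0.2093, -3.9945)
|BD| = 11.8998
circle(B,7.00) ∩ circle(D,8.00): a=5.3196, h=4.5499
  candidates: C₊=(3.2743,2.0771) cross=54.143; C₋=(6.3289,-6.4947) cross=-54.143
  mode - wants cross < 0 → take C=(6.3289,-6.4947) (cross=-54.143)
ex = (C−B)/|BC| = (0.9340,-0.3572); ey = (0.3572,0.9340)
P = B + 1.63·ex + 3.27·ey = (2.4811,-1.5224)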